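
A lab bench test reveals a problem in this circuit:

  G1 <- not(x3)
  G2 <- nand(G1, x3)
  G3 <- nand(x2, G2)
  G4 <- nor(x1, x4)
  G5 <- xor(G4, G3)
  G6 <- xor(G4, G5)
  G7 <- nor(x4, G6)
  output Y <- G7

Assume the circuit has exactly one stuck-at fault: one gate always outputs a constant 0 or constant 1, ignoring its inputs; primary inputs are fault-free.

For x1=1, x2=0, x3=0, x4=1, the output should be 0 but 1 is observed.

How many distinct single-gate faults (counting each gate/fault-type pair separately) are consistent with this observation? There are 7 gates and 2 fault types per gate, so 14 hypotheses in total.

1

Fault-free: G1=1, G2=1, G3=1, G4=0, G5=1, G6=1, G7=0 → 0. Observed 1.
  G1 stuck-at-0: output 0 ✗
  G1 stuck-at-1: output 0 ✗
  G2 stuck-at-0: output 0 ✗
  G2 stuck-at-1: output 0 ✗
  G3 stuck-at-0: output 0 ✗
  G3 stuck-at-1: output 0 ✗
  G4 stuck-at-0: output 0 ✗
  G4 stuck-at-1: output 0 ✗
  G5 stuck-at-0: output 0 ✗
  G5 stuck-at-1: output 0 ✗
  G6 stuck-at-0: output 0 ✗
  G6 stuck-at-1: output 0 ✗
  G7 stuck-at-0: output 0 ✗
  G7 stuck-at-1: output 1 ✓
Consistent faults: {G7 stuck-at-1} — 1 in all.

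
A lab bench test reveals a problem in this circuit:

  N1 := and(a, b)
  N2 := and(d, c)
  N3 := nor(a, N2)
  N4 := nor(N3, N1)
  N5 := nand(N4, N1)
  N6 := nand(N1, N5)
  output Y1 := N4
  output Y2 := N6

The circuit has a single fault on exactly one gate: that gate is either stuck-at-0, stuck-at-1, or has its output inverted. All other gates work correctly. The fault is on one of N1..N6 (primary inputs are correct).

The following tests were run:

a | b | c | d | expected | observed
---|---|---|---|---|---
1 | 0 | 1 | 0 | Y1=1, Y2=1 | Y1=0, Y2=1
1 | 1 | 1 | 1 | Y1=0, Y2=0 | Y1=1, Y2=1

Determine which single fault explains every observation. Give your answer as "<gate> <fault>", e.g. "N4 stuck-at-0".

Fault-free values for test 1 (a=1, b=0, c=1, d=0): N1=0, N2=0, N3=0, N4=1, N5=1, N6=1, giving Y1=1, Y2=1. Observed Y1=0, Y2=1.
Test 1: faults giving observed Y1=0, Y2=1 are {N3 stuck-at-1, N3 inverted output, N4 stuck-at-0, N4 inverted output}.
Test 2 (a=1, b=1, c=1, d=1): fault-free N1=1, N2=1, N3=0, N4=0, N5=1, N6=0 → Y1=0, Y2=0; observed Y1=1, Y2=1. Eliminates N3 stuck-at-1, N3 inverted output, N4 stuck-at-0.
Only N4 inverted output is consistent with every test.

N4 inverted output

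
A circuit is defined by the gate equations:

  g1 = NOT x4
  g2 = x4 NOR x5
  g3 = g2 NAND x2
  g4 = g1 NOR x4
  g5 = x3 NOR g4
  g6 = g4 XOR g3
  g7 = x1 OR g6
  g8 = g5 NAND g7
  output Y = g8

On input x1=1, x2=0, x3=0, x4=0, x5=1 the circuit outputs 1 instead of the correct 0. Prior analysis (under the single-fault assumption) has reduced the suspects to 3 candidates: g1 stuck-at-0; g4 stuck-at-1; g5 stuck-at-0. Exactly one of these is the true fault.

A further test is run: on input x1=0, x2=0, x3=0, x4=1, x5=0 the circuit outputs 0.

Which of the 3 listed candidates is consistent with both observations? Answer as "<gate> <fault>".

Evaluate each candidate on input x1=0, x2=0, x3=0, x4=1, x5=0:
  g1 stuck-at-0: g1=0 [stuck-at-0], g2=0, g3=1, g4=0, g5=1, g6=1, g7=1, g8=0 → 0 — matches
  g4 stuck-at-1: g1=0, g2=0, g3=1, g4=1 [stuck-at-1], g5=0, g6=0, g7=0, g8=1 → 1 — eliminated
  g5 stuck-at-0: g1=0, g2=0, g3=1, g4=0, g5=0 [stuck-at-0], g6=1, g7=1, g8=1 → 1 — eliminated
Only g1 stuck-at-0 reproduces the observed 0.

g1 stuck-at-0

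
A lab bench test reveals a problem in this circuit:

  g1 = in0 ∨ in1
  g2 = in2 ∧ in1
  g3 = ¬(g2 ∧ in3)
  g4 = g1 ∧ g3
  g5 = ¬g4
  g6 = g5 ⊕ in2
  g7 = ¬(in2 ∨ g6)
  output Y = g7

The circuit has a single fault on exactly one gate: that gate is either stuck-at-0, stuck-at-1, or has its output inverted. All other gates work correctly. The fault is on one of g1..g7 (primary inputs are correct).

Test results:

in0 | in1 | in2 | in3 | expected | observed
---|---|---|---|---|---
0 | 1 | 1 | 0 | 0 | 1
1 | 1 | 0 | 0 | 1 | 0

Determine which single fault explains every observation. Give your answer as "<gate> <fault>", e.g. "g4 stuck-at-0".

g7 inverted output

Fault-free values for test 1 (in0=0, in1=1, in2=1, in3=0): g1=1, g2=1, g3=1, g4=1, g5=0, g6=1, g7=0, giving Y=0. Observed 1.
Test 1: faults giving observed 1 are {g7 stuck-at-1, g7 inverted output}.
Test 2 (in0=1, in1=1, in2=0, in3=0): fault-free g1=1, g2=0, g3=1, g4=1, g5=0, g6=0, g7=1 → 1; observed 0. Eliminates g7 stuck-at-1.
Only g7 inverted output is consistent with every test.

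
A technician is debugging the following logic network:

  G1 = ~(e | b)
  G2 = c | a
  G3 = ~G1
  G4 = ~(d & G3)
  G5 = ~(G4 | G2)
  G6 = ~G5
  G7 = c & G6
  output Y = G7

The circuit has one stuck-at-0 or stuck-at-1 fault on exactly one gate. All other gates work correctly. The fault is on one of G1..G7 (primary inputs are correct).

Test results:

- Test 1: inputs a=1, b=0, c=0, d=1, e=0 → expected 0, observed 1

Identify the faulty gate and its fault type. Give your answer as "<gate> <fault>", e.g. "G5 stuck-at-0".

Fault-free values for test 1 (a=1, b=0, c=0, d=1, e=0): G1=1, G2=1, G3=0, G4=1, G5=0, G6=1, G7=0, giving Y=0. Observed 1.
Test 1: faults giving observed 1 are {G7 stuck-at-1}.
Only G7 stuck-at-1 is consistent with every test.

G7 stuck-at-1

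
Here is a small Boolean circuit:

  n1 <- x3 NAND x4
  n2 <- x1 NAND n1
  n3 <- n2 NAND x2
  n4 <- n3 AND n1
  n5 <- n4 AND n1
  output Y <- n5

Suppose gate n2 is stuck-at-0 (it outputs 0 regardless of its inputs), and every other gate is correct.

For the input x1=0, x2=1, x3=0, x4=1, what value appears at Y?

1

Propagate with n2 forced: n1=1, n2=0 [stuck-at-0], n3=1, n4=1, n5=1.
So Y = 1. (Without the fault it would be 0.)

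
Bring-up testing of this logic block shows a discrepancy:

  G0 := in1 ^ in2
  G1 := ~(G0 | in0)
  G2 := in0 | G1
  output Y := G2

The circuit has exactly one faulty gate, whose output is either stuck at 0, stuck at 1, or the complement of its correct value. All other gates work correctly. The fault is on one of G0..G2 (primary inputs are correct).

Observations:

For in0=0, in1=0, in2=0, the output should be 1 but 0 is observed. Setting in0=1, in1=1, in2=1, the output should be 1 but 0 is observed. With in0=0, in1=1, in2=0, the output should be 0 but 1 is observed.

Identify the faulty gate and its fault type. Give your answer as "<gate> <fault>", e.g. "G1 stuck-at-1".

Fault-free values for test 1 (in0=0, in1=0, in2=0): G0=0, G1=1, G2=1, giving Y=1. Observed 0.
Test 1: faults giving observed 0 are {G0 stuck-at-1, G0 inverted output, G1 stuck-at-0, G1 inverted output, G2 stuck-at-0, G2 inverted output}.
Test 2 (in0=1, in1=1, in2=1): fault-free G0=0, G1=0, G2=1 → 1; observed 0. Eliminates G0 stuck-at-1, G0 inverted output, G1 stuck-at-0, G1 inverted output.
Test 3 (in0=0, in1=1, in2=0): fault-free G0=1, G1=0, G2=0 → 0; observed 1. Eliminates G2 stuck-at-0.
Only G2 inverted output is consistent with every test.

G2 inverted output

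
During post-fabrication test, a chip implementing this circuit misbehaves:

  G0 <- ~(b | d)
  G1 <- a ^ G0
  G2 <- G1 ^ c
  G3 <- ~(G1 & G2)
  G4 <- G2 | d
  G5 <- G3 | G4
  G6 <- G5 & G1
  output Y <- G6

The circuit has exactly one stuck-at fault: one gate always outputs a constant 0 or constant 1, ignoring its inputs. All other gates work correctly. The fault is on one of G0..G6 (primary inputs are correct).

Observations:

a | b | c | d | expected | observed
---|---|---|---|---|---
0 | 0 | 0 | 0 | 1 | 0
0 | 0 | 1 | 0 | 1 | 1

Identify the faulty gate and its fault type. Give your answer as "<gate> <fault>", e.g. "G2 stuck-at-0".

Fault-free values for test 1 (a=0, b=0, c=0, d=0): G0=1, G1=1, G2=1, G3=0, G4=1, G5=1, G6=1, giving Y=1. Observed 0.
Test 1: faults giving observed 0 are {G0 stuck-at-0, G1 stuck-at-0, G4 stuck-at-0, G5 stuck-at-0, G6 stuck-at-0}.
Test 2 (a=0, b=0, c=1, d=0): fault-free G0=1, G1=1, G2=0, G3=1, G4=0, G5=1, G6=1 → 1; observed 1. Eliminates G0 stuck-at-0, G1 stuck-at-0, G5 stuck-at-0, G6 stuck-at-0.
Only G4 stuck-at-0 is consistent with every test.

G4 stuck-at-0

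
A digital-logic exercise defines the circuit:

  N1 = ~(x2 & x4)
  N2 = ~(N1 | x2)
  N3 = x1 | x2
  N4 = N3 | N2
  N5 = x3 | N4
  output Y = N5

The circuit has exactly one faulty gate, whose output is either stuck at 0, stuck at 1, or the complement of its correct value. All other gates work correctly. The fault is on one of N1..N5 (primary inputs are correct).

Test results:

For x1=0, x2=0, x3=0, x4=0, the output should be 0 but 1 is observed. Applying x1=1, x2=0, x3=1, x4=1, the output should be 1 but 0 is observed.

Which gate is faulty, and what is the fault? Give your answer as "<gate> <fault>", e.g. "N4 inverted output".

Fault-free values for test 1 (x1=0, x2=0, x3=0, x4=0): N1=1, N2=0, N3=0, N4=0, N5=0, giving Y=0. Observed 1.
Test 1: faults giving observed 1 are {N1 stuck-at-0, N1 inverted output, N2 stuck-at-1, N2 inverted output, N3 stuck-at-1, N3 inverted output, N4 stuck-at-1, N4 inverted output, N5 stuck-at-1, N5 inverted output}.
Test 2 (x1=1, x2=0, x3=1, x4=1): fault-free N1=1, N2=0, N3=1, N4=1, N5=1 → 1; observed 0. Eliminates N1 stuck-at-0, N1 inverted output, N2 stuck-at-1, N2 inverted output, N3 stuck-at-1, N3 inverted output, N4 stuck-at-1, N4 inverted output, N5 stuck-at-1.
Only N5 inverted output is consistent with every test.

N5 inverted output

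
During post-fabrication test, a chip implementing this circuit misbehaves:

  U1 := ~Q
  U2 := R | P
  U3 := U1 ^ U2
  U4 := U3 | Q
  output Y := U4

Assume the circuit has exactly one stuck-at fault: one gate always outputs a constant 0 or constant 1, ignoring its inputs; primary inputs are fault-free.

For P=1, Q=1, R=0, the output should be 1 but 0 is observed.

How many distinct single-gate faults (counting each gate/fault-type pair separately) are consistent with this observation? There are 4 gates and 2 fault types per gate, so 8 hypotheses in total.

Fault-free: U1=0, U2=1, U3=1, U4=1 → 1. Observed 0.
  U1 stuck-at-0: output 1 ✗
  U1 stuck-at-1: output 1 ✗
  U2 stuck-at-0: output 1 ✗
  U2 stuck-at-1: output 1 ✗
  U3 stuck-at-0: output 1 ✗
  U3 stuck-at-1: output 1 ✗
  U4 stuck-at-0: output 0 ✓
  U4 stuck-at-1: output 1 ✗
Consistent faults: {U4 stuck-at-0} — 1 in all.

1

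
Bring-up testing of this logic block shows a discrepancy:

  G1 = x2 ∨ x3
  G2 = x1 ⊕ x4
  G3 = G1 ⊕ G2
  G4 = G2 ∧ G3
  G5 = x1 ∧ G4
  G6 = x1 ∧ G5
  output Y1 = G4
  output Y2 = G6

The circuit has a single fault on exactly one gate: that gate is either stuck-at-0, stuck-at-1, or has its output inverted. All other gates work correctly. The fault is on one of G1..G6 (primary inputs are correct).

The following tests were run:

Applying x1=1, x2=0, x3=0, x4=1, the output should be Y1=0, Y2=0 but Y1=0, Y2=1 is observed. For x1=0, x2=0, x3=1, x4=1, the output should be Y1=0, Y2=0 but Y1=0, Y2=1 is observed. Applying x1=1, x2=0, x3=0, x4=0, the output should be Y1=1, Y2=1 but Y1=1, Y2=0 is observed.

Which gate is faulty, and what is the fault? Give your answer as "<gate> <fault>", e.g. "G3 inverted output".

G6 inverted output

Fault-free values for test 1 (x1=1, x2=0, x3=0, x4=1): G1=0, G2=0, G3=0, G4=0, G5=0, G6=0, giving Y1=0, Y2=0. Observed Y1=0, Y2=1.
Test 1: faults giving observed Y1=0, Y2=1 are {G5 stuck-at-1, G5 inverted output, G6 stuck-at-1, G6 inverted output}.
Test 2 (x1=0, x2=0, x3=1, x4=1): fault-free G1=1, G2=1, G3=0, G4=0, G5=0, G6=0 → Y1=0, Y2=0; observed Y1=0, Y2=1. Eliminates G5 stuck-at-1, G5 inverted output.
Test 3 (x1=1, x2=0, x3=0, x4=0): fault-free G1=0, G2=1, G3=1, G4=1, G5=1, G6=1 → Y1=1, Y2=1; observed Y1=1, Y2=0. Eliminates G6 stuck-at-1.
Only G6 inverted output is consistent with every test.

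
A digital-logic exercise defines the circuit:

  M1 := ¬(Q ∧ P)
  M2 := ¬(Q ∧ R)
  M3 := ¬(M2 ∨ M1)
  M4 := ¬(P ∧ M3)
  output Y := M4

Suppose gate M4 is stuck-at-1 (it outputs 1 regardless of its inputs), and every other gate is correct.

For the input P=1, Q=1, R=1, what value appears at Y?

Propagate with M4 forced: M1=0, M2=0, M3=1, M4=1 [stuck-at-1].
So Y = 1. (Without the fault it would be 0.)

1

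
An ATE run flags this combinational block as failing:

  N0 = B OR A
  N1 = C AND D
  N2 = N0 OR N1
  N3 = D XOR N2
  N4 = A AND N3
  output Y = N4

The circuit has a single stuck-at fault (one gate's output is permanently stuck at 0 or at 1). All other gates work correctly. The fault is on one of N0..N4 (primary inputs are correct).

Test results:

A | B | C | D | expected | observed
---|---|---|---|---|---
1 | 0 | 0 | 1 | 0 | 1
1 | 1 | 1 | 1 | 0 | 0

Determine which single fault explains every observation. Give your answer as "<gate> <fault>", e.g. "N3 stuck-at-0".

N0 stuck-at-0

Fault-free values for test 1 (A=1, B=0, C=0, D=1): N0=1, N1=0, N2=1, N3=0, N4=0, giving Y=0. Observed 1.
Test 1: faults giving observed 1 are {N0 stuck-at-0, N2 stuck-at-0, N3 stuck-at-1, N4 stuck-at-1}.
Test 2 (A=1, B=1, C=1, D=1): fault-free N0=1, N1=1, N2=1, N3=0, N4=0 → 0; observed 0. Eliminates N2 stuck-at-0, N3 stuck-at-1, N4 stuck-at-1.
Only N0 stuck-at-0 is consistent with every test.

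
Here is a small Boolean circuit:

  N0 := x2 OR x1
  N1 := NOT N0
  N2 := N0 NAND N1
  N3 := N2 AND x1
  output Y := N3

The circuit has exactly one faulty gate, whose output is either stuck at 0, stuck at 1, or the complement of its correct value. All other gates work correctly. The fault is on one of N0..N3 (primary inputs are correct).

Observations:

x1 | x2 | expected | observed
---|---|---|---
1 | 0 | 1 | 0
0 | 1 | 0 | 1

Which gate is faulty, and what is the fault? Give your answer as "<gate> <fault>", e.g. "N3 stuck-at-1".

N3 inverted output

Fault-free values for test 1 (x1=1, x2=0): N0=1, N1=0, N2=1, N3=1, giving Y=1. Observed 0.
Test 1: faults giving observed 0 are {N1 stuck-at-1, N1 inverted output, N2 stuck-at-0, N2 inverted output, N3 stuck-at-0, N3 inverted output}.
Test 2 (x1=0, x2=1): fault-free N0=1, N1=0, N2=1, N3=0 → 0; observed 1. Eliminates N1 stuck-at-1, N1 inverted output, N2 stuck-at-0, N2 inverted output, N3 stuck-at-0.
Only N3 inverted output is consistent with every test.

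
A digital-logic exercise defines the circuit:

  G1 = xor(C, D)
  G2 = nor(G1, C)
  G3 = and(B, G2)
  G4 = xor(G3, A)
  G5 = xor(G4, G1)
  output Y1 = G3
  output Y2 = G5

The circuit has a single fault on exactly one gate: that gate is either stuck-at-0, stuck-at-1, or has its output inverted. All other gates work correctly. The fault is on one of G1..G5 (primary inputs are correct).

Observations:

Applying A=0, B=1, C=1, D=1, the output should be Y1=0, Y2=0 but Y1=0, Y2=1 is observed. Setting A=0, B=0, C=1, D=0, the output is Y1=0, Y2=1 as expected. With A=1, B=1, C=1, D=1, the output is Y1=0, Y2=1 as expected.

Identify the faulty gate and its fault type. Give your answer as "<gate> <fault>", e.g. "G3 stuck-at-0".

Fault-free values for test 1 (A=0, B=1, C=1, D=1): G1=0, G2=0, G3=0, G4=0, G5=0, giving Y1=0, Y2=0. Observed Y1=0, Y2=1.
Test 1: faults giving observed Y1=0, Y2=1 are {G1 stuck-at-1, G1 inverted output, G4 stuck-at-1, G4 inverted output, G5 stuck-at-1, G5 inverted output}.
Test 2 (A=0, B=0, C=1, D=0): fault-free G1=1, G2=0, G3=0, G4=0, G5=1 → Y1=0, Y2=1; observed Y1=0, Y2=1. Eliminates G1 inverted output, G4 stuck-at-1, G4 inverted output, G5 inverted output.
Test 3 (A=1, B=1, C=1, D=1): fault-free G1=0, G2=0, G3=0, G4=1, G5=1 → Y1=0, Y2=1; observed Y1=0, Y2=1. Eliminates G1 stuck-at-1.
Only G5 stuck-at-1 is consistent with every test.

G5 stuck-at-1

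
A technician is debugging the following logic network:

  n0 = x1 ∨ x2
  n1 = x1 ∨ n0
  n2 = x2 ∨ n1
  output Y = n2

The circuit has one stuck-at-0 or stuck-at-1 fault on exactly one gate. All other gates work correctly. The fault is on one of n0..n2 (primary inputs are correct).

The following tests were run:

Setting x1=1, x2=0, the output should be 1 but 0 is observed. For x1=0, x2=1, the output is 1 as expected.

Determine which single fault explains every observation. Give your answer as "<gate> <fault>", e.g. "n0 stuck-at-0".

Fault-free values for test 1 (x1=1, x2=0): n0=1, n1=1, n2=1, giving Y=1. Observed 0.
Test 1: faults giving observed 0 are {n1 stuck-at-0, n2 stuck-at-0}.
Test 2 (x1=0, x2=1): fault-free n0=1, n1=1, n2=1 → 1; observed 1. Eliminates n2 stuck-at-0.
Only n1 stuck-at-0 is consistent with every test.

n1 stuck-at-0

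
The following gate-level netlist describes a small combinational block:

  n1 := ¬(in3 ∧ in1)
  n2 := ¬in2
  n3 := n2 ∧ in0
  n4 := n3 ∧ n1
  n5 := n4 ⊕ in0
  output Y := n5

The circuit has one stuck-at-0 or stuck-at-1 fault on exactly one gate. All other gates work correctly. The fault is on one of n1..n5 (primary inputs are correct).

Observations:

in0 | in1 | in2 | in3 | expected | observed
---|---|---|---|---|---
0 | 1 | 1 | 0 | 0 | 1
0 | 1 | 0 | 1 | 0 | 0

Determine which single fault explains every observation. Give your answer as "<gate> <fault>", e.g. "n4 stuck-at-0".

Fault-free values for test 1 (in0=0, in1=1, in2=1, in3=0): n1=1, n2=0, n3=0, n4=0, n5=0, giving Y=0. Observed 1.
Test 1: faults giving observed 1 are {n3 stuck-at-1, n4 stuck-at-1, n5 stuck-at-1}.
Test 2 (in0=0, in1=1, in2=0, in3=1): fault-free n1=0, n2=1, n3=0, n4=0, n5=0 → 0; observed 0. Eliminates n4 stuck-at-1, n5 stuck-at-1.
Only n3 stuck-at-1 is consistent with every test.

n3 stuck-at-1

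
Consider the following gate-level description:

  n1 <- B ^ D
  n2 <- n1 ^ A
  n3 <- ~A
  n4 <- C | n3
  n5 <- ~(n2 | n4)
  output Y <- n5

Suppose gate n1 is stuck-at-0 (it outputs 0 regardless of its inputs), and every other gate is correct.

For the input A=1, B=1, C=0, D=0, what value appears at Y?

Propagate with n1 forced: n1=0 [stuck-at-0], n2=1, n3=0, n4=0, n5=0.
So Y = 0. (Without the fault it would be 1.)

0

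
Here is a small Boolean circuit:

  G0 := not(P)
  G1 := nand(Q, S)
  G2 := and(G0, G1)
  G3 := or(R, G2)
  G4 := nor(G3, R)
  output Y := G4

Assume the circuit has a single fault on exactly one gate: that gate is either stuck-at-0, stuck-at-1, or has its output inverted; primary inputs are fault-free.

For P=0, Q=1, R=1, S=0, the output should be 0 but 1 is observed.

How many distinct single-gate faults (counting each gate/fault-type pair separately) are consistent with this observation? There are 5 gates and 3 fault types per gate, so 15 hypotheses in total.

2

Fault-free: G0=1, G1=1, G2=1, G3=1, G4=0 → 0. Observed 1.
  G0: none of the 3 fault types match ✗
  G1: none of the 3 fault types match ✗
  G2: none of the 3 fault types match ✗
  G3: none of the 3 fault types match ✗
  G4: stuck-at-1, inverted output ✓; others ✗
Consistent faults: {G4 stuck-at-1, G4 inverted output} — 2 in all.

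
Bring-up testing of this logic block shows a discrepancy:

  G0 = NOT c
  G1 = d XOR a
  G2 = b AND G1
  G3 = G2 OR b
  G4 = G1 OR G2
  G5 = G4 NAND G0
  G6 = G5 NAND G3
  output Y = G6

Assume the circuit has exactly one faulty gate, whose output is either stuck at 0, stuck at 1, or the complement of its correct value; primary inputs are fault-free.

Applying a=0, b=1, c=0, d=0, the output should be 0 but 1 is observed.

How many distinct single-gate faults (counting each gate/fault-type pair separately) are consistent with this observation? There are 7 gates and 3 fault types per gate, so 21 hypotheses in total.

12

Fault-free: G0=1, G1=0, G2=0, G3=1, G4=0, G5=1, G6=0 → 0. Observed 1.
  G0: none of the 3 fault types match ✗
  G1: stuck-at-1, inverted output ✓; others ✗
  G2: stuck-at-1, inverted output ✓; others ✗
  G3: stuck-at-0, inverted output ✓; others ✗
  G4: stuck-at-1, inverted output ✓; others ✗
  G5: stuck-at-0, inverted output ✓; others ✗
  G6: stuck-at-1, inverted output ✓; others ✗
Consistent faults: {G1 stuck-at-1, G1 inverted output, G2 stuck-at-1, G2 inverted output, G3 stuck-at-0, G3 inverted output, G4 stuck-at-1, G4 inverted output, G5 stuck-at-0, G5 inverted output, G6 stuck-at-1, G6 inverted output} — 12 in all.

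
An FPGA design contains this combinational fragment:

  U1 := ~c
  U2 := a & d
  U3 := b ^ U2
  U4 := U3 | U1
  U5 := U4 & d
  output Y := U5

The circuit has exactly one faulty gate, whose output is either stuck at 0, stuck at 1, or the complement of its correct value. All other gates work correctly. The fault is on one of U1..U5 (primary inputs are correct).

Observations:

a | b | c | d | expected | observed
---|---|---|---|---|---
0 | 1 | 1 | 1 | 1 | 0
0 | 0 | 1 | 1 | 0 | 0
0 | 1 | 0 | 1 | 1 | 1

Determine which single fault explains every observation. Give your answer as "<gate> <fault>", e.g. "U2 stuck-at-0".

U3 stuck-at-0

Fault-free values for test 1 (a=0, b=1, c=1, d=1): U1=0, U2=0, U3=1, U4=1, U5=1, giving Y=1. Observed 0.
Test 1: faults giving observed 0 are {U2 stuck-at-1, U2 inverted output, U3 stuck-at-0, U3 inverted output, U4 stuck-at-0, U4 inverted output, U5 stuck-at-0, U5 inverted output}.
Test 2 (a=0, b=0, c=1, d=1): fault-free U1=0, U2=0, U3=0, U4=0, U5=0 → 0; observed 0. Eliminates U2 stuck-at-1, U2 inverted output, U3 inverted output, U4 inverted output, U5 inverted output.
Test 3 (a=0, b=1, c=0, d=1): fault-free U1=1, U2=0, U3=1, U4=1, U5=1 → 1; observed 1. Eliminates U4 stuck-at-0, U5 stuck-at-0.
Only U3 stuck-at-0 is consistent with every test.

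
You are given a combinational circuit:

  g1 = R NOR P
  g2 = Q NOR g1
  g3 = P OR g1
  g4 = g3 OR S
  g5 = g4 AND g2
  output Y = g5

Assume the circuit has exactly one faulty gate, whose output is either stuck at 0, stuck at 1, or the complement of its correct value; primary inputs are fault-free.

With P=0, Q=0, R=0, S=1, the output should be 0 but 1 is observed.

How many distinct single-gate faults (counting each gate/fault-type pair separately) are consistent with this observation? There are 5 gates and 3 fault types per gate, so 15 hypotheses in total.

Fault-free: g1=1, g2=0, g3=1, g4=1, g5=0 → 0. Observed 1.
  g1: stuck-at-0, inverted output ✓; others ✗
  g2: stuck-at-1, inverted output ✓; others ✗
  g3: none of the 3 fault types match ✗
  g4: none of the 3 fault types match ✗
  g5: stuck-at-1, inverted output ✓; others ✗
Consistent faults: {g1 stuck-at-0, g1 inverted output, g2 stuck-at-1, g2 inverted output, g5 stuck-at-1, g5 inverted output} — 6 in all.

6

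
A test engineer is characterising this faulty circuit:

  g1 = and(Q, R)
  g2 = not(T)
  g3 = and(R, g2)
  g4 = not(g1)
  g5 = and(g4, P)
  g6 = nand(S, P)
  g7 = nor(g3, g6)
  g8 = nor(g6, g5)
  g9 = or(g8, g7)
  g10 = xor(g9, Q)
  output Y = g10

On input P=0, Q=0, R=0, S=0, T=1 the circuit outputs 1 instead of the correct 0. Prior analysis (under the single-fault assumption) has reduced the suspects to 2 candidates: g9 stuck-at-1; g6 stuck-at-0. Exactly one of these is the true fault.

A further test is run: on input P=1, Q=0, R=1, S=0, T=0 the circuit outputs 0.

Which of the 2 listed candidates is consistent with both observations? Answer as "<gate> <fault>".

g6 stuck-at-0

Evaluate each candidate on input P=1, Q=0, R=1, S=0, T=0:
  g9 stuck-at-1: g1=0, g2=1, g3=1, g4=1, g5=1, g6=1, g7=0, g8=0, g9=1 [stuck-at-1], g10=1 → 1 — eliminated
  g6 stuck-at-0: g1=0, g2=1, g3=1, g4=1, g5=1, g6=0 [stuck-at-0], g7=0, g8=0, g9=0, g10=0 → 0 — matches
Only g6 stuck-at-0 reproduces the observed 0.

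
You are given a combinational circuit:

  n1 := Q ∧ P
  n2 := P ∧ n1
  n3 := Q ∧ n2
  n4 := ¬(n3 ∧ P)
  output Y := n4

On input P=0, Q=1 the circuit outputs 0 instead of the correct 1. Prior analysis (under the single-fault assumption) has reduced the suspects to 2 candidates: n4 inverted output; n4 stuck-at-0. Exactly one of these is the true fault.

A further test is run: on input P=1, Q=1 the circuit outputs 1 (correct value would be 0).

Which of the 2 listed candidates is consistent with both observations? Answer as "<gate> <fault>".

Evaluate each candidate on input P=1, Q=1:
  n4 inverted output: n1=1, n2=1, n3=1, n4=1 [inverted output] → 1 — matches
  n4 stuck-at-0: n1=1, n2=1, n3=1, n4=0 [stuck-at-0] → 0 — eliminated
Only n4 inverted output reproduces the observed 1.

n4 inverted output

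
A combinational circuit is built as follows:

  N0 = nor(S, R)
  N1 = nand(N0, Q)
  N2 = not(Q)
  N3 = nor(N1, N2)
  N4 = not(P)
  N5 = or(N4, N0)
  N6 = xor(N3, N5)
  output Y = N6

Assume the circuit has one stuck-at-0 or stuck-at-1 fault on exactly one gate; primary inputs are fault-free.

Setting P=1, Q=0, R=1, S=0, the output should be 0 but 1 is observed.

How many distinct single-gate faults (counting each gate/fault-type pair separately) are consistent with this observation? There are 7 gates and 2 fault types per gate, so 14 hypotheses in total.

5

Fault-free: N0=0, N1=1, N2=1, N3=0, N4=0, N5=0, N6=0 → 0. Observed 1.
  N0 stuck-at-0: output 0 ✗
  N0 stuck-at-1: output 1 ✓
  N1 stuck-at-0: output 0 ✗
  N1 stuck-at-1: output 0 ✗
  N2 stuck-at-0: output 0 ✗
  N2 stuck-at-1: output 0 ✗
  N3 stuck-at-0: output 0 ✗
  N3 stuck-at-1: output 1 ✓
  N4 stuck-at-0: output 0 ✗
  N4 stuck-at-1: output 1 ✓
  N5 stuck-at-0: output 0 ✗
  N5 stuck-at-1: output 1 ✓
  N6 stuck-at-0: output 0 ✗
  N6 stuck-at-1: output 1 ✓
Consistent faults: {N0 stuck-at-1, N3 stuck-at-1, N4 stuck-at-1, N5 stuck-at-1, N6 stuck-at-1} — 5 in all.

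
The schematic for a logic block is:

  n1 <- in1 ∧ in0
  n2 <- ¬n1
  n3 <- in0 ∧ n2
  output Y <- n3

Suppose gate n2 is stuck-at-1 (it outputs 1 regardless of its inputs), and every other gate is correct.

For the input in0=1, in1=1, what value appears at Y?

Propagate with n2 forced: n1=1, n2=1 [stuck-at-1], n3=1.
So Y = 1. (Without the fault it would be 0.)

1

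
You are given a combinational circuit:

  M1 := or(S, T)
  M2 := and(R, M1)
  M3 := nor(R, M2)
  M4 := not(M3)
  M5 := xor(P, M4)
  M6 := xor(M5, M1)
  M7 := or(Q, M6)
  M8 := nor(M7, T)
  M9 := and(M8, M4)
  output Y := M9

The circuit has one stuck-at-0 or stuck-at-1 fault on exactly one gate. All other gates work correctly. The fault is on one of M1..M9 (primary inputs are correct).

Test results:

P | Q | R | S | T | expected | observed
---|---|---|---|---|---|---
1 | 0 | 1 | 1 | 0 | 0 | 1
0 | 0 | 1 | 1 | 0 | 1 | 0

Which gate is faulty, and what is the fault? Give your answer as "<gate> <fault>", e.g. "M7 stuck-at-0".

Fault-free values for test 1 (P=1, Q=0, R=1, S=1, T=0): M1=1, M2=1, M3=0, M4=1, M5=0, M6=1, M7=1, M8=0, M9=0, giving Y=0. Observed 1.
Test 1: faults giving observed 1 are {M1 stuck-at-0, M5 stuck-at-1, M6 stuck-at-0, M7 stuck-at-0, M8 stuck-at-1, M9 stuck-at-1}.
Test 2 (P=0, Q=0, R=1, S=1, T=0): fault-free M1=1, M2=1, M3=0, M4=1, M5=1, M6=0, M7=0, M8=1, M9=1 → 1; observed 0. Eliminates M5 stuck-at-1, M6 stuck-at-0, M7 stuck-at-0, M8 stuck-at-1, M9 stuck-at-1.
Only M1 stuck-at-0 is consistent with every test.

M1 stuck-at-0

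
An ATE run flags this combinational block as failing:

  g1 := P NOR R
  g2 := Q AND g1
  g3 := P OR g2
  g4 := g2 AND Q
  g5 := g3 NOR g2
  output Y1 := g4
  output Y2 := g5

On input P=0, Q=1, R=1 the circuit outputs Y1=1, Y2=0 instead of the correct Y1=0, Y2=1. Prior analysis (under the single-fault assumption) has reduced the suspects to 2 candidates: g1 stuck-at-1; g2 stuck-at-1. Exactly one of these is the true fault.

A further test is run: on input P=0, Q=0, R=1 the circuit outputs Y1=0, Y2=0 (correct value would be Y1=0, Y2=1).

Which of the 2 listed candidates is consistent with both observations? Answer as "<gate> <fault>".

Evaluate each candidate on input P=0, Q=0, R=1:
  g1 stuck-at-1: g1=1 [stuck-at-1], g2=0, g3=0, g4=0, g5=1 → Y1=0, Y2=1 — eliminated
  g2 stuck-at-1: g1=0, g2=1 [stuck-at-1], g3=1, g4=0, g5=0 → Y1=0, Y2=0 — matches
Only g2 stuck-at-1 reproduces the observed Y1=0, Y2=0.

g2 stuck-at-1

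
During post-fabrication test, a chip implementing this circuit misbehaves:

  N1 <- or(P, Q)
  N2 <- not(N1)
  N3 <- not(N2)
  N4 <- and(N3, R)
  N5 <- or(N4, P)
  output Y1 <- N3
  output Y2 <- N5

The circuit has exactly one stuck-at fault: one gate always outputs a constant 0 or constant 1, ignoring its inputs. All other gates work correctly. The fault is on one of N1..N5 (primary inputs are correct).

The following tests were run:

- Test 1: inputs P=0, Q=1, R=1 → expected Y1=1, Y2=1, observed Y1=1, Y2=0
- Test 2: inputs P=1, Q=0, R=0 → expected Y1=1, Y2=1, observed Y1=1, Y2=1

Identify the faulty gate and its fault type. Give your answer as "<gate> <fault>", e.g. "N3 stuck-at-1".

N4 stuck-at-0

Fault-free values for test 1 (P=0, Q=1, R=1): N1=1, N2=0, N3=1, N4=1, N5=1, giving Y1=1, Y2=1. Observed Y1=1, Y2=0.
Test 1: faults giving observed Y1=1, Y2=0 are {N4 stuck-at-0, N5 stuck-at-0}.
Test 2 (P=1, Q=0, R=0): fault-free N1=1, N2=0, N3=1, N4=0, N5=1 → Y1=1, Y2=1; observed Y1=1, Y2=1. Eliminates N5 stuck-at-0.
Only N4 stuck-at-0 is consistent with every test.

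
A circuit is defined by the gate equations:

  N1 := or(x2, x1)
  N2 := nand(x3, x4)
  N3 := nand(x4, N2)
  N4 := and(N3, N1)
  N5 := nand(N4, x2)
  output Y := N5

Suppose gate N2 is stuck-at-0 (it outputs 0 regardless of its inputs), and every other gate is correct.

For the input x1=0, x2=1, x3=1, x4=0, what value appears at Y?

Propagate with N2 forced: N1=1, N2=0 [stuck-at-0], N3=1, N4=1, N5=0.
So Y = 0. (Same as the fault-free value — the fault is masked on this input.)

0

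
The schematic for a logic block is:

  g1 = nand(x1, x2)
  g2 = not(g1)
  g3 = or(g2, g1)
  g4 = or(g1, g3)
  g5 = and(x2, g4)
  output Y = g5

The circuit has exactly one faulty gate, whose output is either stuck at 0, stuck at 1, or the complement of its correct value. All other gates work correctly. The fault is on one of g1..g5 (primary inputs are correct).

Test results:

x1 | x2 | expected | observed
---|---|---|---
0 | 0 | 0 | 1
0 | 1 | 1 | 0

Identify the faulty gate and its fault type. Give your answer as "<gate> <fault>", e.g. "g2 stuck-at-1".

Fault-free values for test 1 (x1=0, x2=0): g1=1, g2=0, g3=1, g4=1, g5=0, giving Y=0. Observed 1.
Test 1: faults giving observed 1 are {g5 stuck-at-1, g5 inverted output}.
Test 2 (x1=0, x2=1): fault-free g1=1, g2=0, g3=1, g4=1, g5=1 → 1; observed 0. Eliminates g5 stuck-at-1.
Only g5 inverted output is consistent with every test.

g5 inverted output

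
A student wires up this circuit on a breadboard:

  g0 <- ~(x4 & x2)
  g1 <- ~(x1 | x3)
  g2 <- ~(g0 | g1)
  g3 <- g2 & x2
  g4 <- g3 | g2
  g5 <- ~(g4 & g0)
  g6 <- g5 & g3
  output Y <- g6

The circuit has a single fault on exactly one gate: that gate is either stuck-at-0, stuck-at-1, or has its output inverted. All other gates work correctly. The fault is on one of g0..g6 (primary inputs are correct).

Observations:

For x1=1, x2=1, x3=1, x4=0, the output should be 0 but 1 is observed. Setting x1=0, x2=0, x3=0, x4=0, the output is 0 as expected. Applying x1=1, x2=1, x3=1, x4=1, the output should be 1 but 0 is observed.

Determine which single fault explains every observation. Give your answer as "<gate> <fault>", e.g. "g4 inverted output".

Fault-free values for test 1 (x1=1, x2=1, x3=1, x4=0): g0=1, g1=0, g2=0, g3=0, g4=0, g5=1, g6=0, giving Y=0. Observed 1.
Test 1: faults giving observed 1 are {g0 stuck-at-0, g0 inverted output, g6 stuck-at-1, g6 inverted output}.
Test 2 (x1=0, x2=0, x3=0, x4=0): fault-free g0=1, g1=1, g2=0, g3=0, g4=0, g5=1, g6=0 → 0; observed 0. Eliminates g6 stuck-at-1, g6 inverted output.
Test 3 (x1=1, x2=1, x3=1, x4=1): fault-free g0=0, g1=0, g2=1, g3=1, g4=1, g5=1, g6=1 → 1; observed 0. Eliminates g0 stuck-at-0.
Only g0 inverted output is consistent with every test.

g0 inverted output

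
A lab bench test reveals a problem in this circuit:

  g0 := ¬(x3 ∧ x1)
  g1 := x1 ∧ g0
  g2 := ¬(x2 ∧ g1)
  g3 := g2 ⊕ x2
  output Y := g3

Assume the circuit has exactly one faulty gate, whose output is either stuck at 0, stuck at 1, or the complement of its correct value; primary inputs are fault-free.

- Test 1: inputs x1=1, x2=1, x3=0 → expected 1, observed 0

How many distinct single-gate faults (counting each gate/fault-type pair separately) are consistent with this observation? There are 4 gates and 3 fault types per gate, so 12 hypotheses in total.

8

Fault-free: g0=1, g1=1, g2=0, g3=1 → 1. Observed 0.
  g0 stuck-at-0: output 0 ✓
  g0 stuck-at-1: output 1 ✗
  g0 inverted output: output 0 ✓
  g1 stuck-at-0: output 0 ✓
  g1 stuck-at-1: output 1 ✗
  g1 inverted output: output 0 ✓
  g2 stuck-at-0: output 1 ✗
  g2 stuck-at-1: output 0 ✓
  g2 inverted output: output 0 ✓
  g3 stuck-at-0: output 0 ✓
  g3 stuck-at-1: output 1 ✗
  g3 inverted output: output 0 ✓
Consistent faults: {g0 stuck-at-0, g0 inverted output, g1 stuck-at-0, g1 inverted output, g2 stuck-at-1, g2 inverted output, g3 stuck-at-0, g3 inverted output} — 8 in all.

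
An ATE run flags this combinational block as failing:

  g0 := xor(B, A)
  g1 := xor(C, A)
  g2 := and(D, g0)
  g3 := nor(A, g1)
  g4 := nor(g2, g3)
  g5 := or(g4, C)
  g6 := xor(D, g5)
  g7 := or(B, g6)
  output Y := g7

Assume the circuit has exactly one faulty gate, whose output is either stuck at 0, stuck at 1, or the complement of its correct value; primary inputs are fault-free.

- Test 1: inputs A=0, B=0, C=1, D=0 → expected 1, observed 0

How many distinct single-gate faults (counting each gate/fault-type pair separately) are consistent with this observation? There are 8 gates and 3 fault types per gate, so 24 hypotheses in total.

Fault-free: g0=0, g1=1, g2=0, g3=0, g4=1, g5=1, g6=1, g7=1 → 1. Observed 0.
  g0: none of the 3 fault types match ✗
  g1: none of the 3 fault types match ✗
  g2: none of the 3 fault types match ✗
  g3: none of the 3 fault types match ✗
  g4: none of the 3 fault types match ✗
  g5: stuck-at-0, inverted output ✓; others ✗
  g6: stuck-at-0, inverted output ✓; others ✗
  g7: stuck-at-0, inverted output ✓; others ✗
Consistent faults: {g5 stuck-at-0, g5 inverted output, g6 stuck-at-0, g6 inverted output, g7 stuck-at-0, g7 inverted output} — 6 in all.

6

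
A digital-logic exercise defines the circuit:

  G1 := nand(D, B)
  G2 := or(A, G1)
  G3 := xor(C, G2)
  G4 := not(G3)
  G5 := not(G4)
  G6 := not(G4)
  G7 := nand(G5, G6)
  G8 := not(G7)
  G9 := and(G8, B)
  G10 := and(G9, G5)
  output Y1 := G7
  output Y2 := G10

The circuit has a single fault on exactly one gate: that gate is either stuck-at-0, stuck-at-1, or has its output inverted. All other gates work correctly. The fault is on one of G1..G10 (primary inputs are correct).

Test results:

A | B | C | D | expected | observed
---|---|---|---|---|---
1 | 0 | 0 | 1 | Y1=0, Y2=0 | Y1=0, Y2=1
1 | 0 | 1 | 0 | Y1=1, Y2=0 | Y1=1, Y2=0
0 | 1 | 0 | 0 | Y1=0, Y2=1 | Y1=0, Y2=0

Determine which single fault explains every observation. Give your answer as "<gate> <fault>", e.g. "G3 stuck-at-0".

Fault-free values for test 1 (A=1, B=0, C=0, D=1): G1=1, G2=1, G3=1, G4=0, G5=1, G6=1, G7=0, G8=1, G9=0, G10=0, giving Y1=0, Y2=0. Observed Y1=0, Y2=1.
Test 1: faults giving observed Y1=0, Y2=1 are {G9 stuck-at-1, G9 inverted output, G10 stuck-at-1, G10 inverted output}.
Test 2 (A=1, B=0, C=1, D=0): fault-free G1=1, G2=1, G3=0, G4=1, G5=0, G6=0, G7=1, G8=0, G9=0, G10=0 → Y1=1, Y2=0; observed Y1=1, Y2=0. Eliminates G10 stuck-at-1, G10 inverted output.
Test 3 (A=0, B=1, C=0, D=0): fault-free G1=1, G2=1, G3=1, G4=0, G5=1, G6=1, G7=0, G8=1, G9=1, G10=1 → Y1=0, Y2=1; observed Y1=0, Y2=0. Eliminates G9 stuck-at-1.
Only G9 inverted output is consistent with every test.

G9 inverted output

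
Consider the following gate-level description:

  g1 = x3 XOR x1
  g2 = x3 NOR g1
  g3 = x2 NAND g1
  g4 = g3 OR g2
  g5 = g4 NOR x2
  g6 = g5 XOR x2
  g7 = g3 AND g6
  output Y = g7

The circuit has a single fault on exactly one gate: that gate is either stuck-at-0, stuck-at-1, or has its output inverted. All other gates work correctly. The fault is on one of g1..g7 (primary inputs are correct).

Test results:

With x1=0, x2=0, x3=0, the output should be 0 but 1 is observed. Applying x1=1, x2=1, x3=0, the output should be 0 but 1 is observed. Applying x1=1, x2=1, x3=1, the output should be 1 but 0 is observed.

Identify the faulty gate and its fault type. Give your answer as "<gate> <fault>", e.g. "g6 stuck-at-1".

g7 inverted output

Fault-free values for test 1 (x1=0, x2=0, x3=0): g1=0, g2=1, g3=1, g4=1, g5=0, g6=0, g7=0, giving Y=0. Observed 1.
Test 1: faults giving observed 1 are {g4 stuck-at-0, g4 inverted output, g5 stuck-at-1, g5 inverted output, g6 stuck-at-1, g6 inverted output, g7 stuck-at-1, g7 inverted output}.
Test 2 (x1=1, x2=1, x3=0): fault-free g1=1, g2=0, g3=0, g4=0, g5=0, g6=1, g7=0 → 0; observed 1. Eliminates g4 stuck-at-0, g4 inverted output, g5 stuck-at-1, g5 inverted output, g6 stuck-at-1, g6 inverted output.
Test 3 (x1=1, x2=1, x3=1): fault-free g1=0, g2=0, g3=1, g4=1, g5=0, g6=1, g7=1 → 1; observed 0. Eliminates g7 stuck-at-1.
Only g7 inverted output is consistent with every test.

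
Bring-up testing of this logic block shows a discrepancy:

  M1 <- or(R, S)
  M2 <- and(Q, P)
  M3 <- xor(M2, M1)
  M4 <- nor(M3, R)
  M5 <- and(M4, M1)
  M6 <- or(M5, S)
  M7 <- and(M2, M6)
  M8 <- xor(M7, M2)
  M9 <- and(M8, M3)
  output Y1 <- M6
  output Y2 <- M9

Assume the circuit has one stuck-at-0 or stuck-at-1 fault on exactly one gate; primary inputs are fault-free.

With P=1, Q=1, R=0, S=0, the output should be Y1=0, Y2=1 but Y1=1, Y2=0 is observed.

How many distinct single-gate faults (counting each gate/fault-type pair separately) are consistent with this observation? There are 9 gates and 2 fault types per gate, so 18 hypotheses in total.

Fault-free: M1=0, M2=1, M3=1, M4=0, M5=0, M6=0, M7=0, M8=1, M9=1 → Y1=0, Y2=1. Observed Y1=1, Y2=0.
  M1: stuck-at-1 ✓; others ✗
  M2: none of the 2 fault types match ✗
  M3: none of the 2 fault types match ✗
  M4: none of the 2 fault types match ✗
  M5: stuck-at-1 ✓; others ✗
  M6: stuck-at-1 ✓; others ✗
  M7: none of the 2 fault types match ✗
  M8: none of the 2 fault types match ✗
  M9: none of the 2 fault types match ✗
Consistent faults: {M1 stuck-at-1, M5 stuck-at-1, M6 stuck-at-1} — 3 in all.

3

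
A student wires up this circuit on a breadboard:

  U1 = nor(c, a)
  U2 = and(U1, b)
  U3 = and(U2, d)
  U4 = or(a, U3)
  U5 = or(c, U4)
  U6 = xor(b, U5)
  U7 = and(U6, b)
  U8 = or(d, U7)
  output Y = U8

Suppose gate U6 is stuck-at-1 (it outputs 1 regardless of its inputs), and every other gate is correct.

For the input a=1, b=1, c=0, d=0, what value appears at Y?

Propagate with U6 forced: U1=0, U2=0, U3=0, U4=1, U5=1, U6=1 [stuck-at-1], U7=1, U8=1.
So Y = 1. (Without the fault it would be 0.)

1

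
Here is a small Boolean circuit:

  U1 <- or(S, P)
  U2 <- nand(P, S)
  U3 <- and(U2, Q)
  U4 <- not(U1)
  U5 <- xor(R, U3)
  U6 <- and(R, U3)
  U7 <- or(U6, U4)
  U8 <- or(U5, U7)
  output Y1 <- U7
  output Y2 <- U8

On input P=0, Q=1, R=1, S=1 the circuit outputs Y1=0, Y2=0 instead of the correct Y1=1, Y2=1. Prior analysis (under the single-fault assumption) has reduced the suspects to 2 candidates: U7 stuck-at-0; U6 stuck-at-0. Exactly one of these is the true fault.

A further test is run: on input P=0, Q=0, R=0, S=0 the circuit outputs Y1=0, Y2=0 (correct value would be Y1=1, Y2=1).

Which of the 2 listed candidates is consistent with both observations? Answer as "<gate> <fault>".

U7 stuck-at-0

Evaluate each candidate on input P=0, Q=0, R=0, S=0:
  U7 stuck-at-0: U1=0, U2=1, U3=0, U4=1, U5=0, U6=0, U7=0 [stuck-at-0], U8=0 → Y1=0, Y2=0 — matches
  U6 stuck-at-0: U1=0, U2=1, U3=0, U4=1, U5=0, U6=0 [stuck-at-0], U7=1, U8=1 → Y1=1, Y2=1 — eliminated
Only U7 stuck-at-0 reproduces the observed Y1=0, Y2=0.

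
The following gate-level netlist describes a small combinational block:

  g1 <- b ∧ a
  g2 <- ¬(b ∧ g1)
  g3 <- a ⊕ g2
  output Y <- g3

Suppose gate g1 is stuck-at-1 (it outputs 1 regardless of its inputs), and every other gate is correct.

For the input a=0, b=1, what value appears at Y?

Propagate with g1 forced: g1=1 [stuck-at-1], g2=0, g3=0.
So Y = 0. (Without the fault it would be 1.)

0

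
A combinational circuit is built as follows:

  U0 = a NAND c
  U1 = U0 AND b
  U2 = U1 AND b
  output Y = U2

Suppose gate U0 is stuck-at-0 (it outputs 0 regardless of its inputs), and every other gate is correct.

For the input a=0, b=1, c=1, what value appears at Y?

Propagate with U0 forced: U0=0 [stuck-at-0], U1=0, U2=0.
So Y = 0. (Without the fault it would be 1.)

0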